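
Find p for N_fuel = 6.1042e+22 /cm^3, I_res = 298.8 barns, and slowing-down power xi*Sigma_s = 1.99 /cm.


p = exp(-N * I * 1e-24 / (xi*Sigma_s))
p = exp(-6.1042e+22 * 298.8 * 1e-24 / 1.99)
p = 1.0459e-04

1.0459e-04


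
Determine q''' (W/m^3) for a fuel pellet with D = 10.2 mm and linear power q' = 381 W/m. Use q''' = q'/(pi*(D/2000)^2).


r = D / 2 / 1000 = 10.2 / 2 / 1000 = 0.0051 m
q''' = q' / (pi * r^2)
q''' = 381 / (pi * 0.0051^2)
q''' = 4.6627e+06 W/m^3

4.6627e+06


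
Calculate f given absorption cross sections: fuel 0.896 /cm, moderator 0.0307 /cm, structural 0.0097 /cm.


f = Sigma_a_fuel / (Sigma_a_fuel + Sigma_a_mod + Sigma_a_other)
f = 0.896 / (0.896 + 0.0307 + 0.0097)
f = 0.95686

0.95686


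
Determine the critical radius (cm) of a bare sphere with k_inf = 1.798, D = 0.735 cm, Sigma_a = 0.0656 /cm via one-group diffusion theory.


L^2 = D / Sigma_a = 0.735 / 0.0656 = 11.20427 cm^2
B_m^2 = (k_inf - 1) / L^2 = (1.798 - 1) / 11.20427 = 0.07122285 /cm^2
For a bare sphere: B_g = pi/R, so R_c = pi / sqrt(B_m^2)
R_c = pi / sqrt(0.07122285) = 11.772 cm

11.772


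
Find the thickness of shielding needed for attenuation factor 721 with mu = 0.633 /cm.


x = ln(factor) / mu
x = ln(721) / 0.633
x = 10.396 cm

10.396


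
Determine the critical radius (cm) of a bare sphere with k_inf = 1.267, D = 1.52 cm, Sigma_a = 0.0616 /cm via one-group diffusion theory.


L^2 = D / Sigma_a = 1.52 / 0.0616 = 24.67532 cm^2
B_m^2 = (k_inf - 1) / L^2 = (1.267 - 1) / 24.67532 = 0.01082053 /cm^2
For a bare sphere: B_g = pi/R, so R_c = pi / sqrt(B_m^2)
R_c = pi / sqrt(0.01082053) = 30.201 cm

30.201


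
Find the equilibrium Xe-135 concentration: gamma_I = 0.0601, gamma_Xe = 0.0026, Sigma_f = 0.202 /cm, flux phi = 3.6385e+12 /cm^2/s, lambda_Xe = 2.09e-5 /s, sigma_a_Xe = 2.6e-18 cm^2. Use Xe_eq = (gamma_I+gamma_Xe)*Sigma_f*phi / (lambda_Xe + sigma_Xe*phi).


Xe_eq = (gamma_I + gamma_Xe) * Sigma_f * phi / (lambda_Xe + sigma_Xe * phi)
Numerator = (0.0601 + 0.0026) * 0.202 * 3.6385e+12 = 4.608306e+10
Denominator = 2.09e-5 + 2.6e-18 * 3.6385e+12 = 3.036010e-05
Xe_eq = 4.608306e+10 / 3.036010e-05 = 1.5179e+15 /cm^3

1.5179e+15


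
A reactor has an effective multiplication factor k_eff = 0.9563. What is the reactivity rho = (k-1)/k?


rho = (k_eff - 1) / k_eff
rho = (0.9563 - 1) / 0.9563
rho = -0.045697

-0.045697


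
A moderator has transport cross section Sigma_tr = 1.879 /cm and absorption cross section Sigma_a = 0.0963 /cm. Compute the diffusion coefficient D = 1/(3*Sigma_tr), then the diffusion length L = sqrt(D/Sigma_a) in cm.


D = 1 / (3 * Sigma_tr) = 1 / (3 * 1.879) = 0.1773993 cm
L = sqrt(D / Sigma_a)
L = sqrt(0.1773993 / 0.0963)
L = 1.3573 cm

1.3573


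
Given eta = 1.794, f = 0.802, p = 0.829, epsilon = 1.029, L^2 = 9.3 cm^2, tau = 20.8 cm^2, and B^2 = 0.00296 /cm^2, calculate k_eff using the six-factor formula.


k_inf = eta*f*p*eps = 1.794*0.802*0.829*1.029 = 1.227345
P_TNL = 1/(1 + L^2*B^2) = 1/(1 + 9.3*0.00296) = 0.9732095
P_FNL = exp(-B^2*tau) = exp(-0.00296*20.8) = 0.9402890
k_eff = k_inf * P_TNL * P_FNL = 1.227345 * 0.9732095 * 0.9402890
k_eff = 1.1231

1.1231


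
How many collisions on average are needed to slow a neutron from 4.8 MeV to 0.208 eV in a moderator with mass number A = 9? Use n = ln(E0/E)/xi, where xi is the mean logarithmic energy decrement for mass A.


xi = 1 + (A-1)^2/(2A)*ln((A-1)/(A+1)) = 0.2066007 (for A = 9)
n = ln(E0/E) / xi
n = ln(4.8e6 / 0.208) / 0.2066007
n = ln(2.307692e+07) / 0.2066007 = 82.063

82.063


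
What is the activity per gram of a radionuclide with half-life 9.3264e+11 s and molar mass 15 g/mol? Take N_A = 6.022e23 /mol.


lambda = ln(2) / t_half = ln(2) / 9.3264e+11 = 7.432098e-13 /s
SA = lambda * N_A / M
SA = 7.432098e-13 * 6.022e23 / 15
SA = 2.9837e+10 Bq/g

2.9837e+10


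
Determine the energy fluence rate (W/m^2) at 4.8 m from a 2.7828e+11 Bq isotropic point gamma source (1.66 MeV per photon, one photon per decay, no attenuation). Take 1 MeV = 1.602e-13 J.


psi = A * E * 1.602e-13 / (4*pi*r^2)
psi = 2.7828e+11 * 1.66 * 1.602e-13 / (4*pi*4.8^2)
psi = 2.5560e-04 W/m^2

2.5560e-04


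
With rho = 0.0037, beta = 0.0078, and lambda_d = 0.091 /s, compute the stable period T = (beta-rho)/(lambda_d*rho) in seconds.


T = (beta - rho) / (lambda_d * rho)
T = (0.0078 - 0.0037) / (0.091 * 0.0037)
T = 12.177 s

12.177


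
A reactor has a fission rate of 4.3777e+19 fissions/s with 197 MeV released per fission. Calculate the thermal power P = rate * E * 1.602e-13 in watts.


P = fission_rate * E_MeV * 1.602e-13
P = 4.3777e+19 * 197 * 1.602e-13
P = 1.3816e+09 W

1.3816e+09


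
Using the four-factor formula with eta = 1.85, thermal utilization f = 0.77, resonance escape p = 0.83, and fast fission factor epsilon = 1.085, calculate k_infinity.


k_inf = eta * f * p * epsilon
k_inf = 1.85 * 0.77 * 0.83 * 1.085
k_inf = 1.2828

1.2828


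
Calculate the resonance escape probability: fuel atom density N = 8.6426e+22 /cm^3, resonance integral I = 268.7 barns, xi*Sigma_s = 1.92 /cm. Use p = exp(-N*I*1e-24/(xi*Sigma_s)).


p = exp(-N * I * 1e-24 / (xi*Sigma_s))
p = exp(-8.6426e+22 * 268.7 * 1e-24 / 1.92)
p = 5.5866e-06

5.5866e-06


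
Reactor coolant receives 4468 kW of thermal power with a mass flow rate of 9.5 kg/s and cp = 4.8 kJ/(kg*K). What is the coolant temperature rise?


dT = Q / (m_dot * cp)
dT = 4468 / (9.5 * 4.8)
dT = 97.982 C

97.982


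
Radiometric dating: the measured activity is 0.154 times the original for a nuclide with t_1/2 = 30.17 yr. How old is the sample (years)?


lambda = ln(2) / t_half = ln(2) / 30.17 = 0.02297472 /yr
t = -ln(A/A0) / lambda
t = -ln(0.154) / 0.02297472
t = 81.429 yr

81.429


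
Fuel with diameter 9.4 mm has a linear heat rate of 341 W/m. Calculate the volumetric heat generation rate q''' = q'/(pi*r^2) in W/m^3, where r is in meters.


r = D / 2 / 1000 = 9.4 / 2 / 1000 = 0.0047 m
q''' = q' / (pi * r^2)
q''' = 341 / (pi * 0.0047^2)
q''' = 4.9137e+06 W/m^3

4.9137e+06


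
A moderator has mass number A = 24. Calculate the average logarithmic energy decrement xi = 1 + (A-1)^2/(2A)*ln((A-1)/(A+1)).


xi = 1 + (A-1)^2/(2A) * ln((A-1)/(A+1))
xi = 1 + (24-1)^2/(2*24) * ln((24-1)/(24 +1))
xi = 0.081065

0.081065


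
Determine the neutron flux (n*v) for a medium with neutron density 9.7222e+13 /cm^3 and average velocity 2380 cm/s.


phi = n * v
phi = 9.7222e+13 * 2380
phi = 2.3139e+17 /cm^2/s

2.3139e+17


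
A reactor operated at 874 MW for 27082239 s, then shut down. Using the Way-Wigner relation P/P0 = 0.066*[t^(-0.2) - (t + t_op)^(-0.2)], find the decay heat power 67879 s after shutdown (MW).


P/P0 = 0.066 * [t^(-0.2) - (t + t_op)^(-0.2)]
P/P0 = 0.066 * [67879^(-0.2) - (67879 + 27082239)^(-0.2)]
P/P0 = 0.066 * [0.1080570 - 0.03260211] = 0.004980023
P = 874 * 0.004980023 = 4.3525 MW

4.3525


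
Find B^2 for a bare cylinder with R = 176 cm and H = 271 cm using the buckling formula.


B^2 = (2.405/R)^2 + (pi/H)^2
B^2 = (2.405/176)^2 + (pi/271)^2
B^2 = 3.2111e-04 /cm^2

3.2111e-04


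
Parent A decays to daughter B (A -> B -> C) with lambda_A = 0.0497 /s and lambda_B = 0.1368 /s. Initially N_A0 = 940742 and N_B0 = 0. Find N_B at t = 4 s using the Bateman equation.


N_B(t) = lambda_A * N_A0 / (lambda_B - lambda_A) * [exp(-lambda_A*t) - exp(-lambda_B*t)]
exp(-0.0497*4) = 0.8197138; exp(-0.1368*4) = 0.5785675
N_B = 0.0497 * 940742 / (0.1368 - 0.0497) * (0.8197138 - 0.5785675)
N_B = 129446

129446


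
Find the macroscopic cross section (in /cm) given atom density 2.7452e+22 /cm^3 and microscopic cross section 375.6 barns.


Sigma = N * sigma_barns * 1e-24
Sigma = 2.7452e+22 * 375.6 * 1e-24
Sigma = 10.311 /cm

10.311


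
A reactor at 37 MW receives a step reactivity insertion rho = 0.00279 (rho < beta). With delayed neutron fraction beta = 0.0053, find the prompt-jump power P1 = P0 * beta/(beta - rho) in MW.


P1/P0 = beta / (beta - rho)
P1/P0 = 0.0053 / (0.0053 - 0.00279) = 2.111554
P1 = 37 * 2.111554 = 78.127 MW

78.127


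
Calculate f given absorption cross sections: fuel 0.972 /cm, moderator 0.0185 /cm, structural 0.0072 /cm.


f = Sigma_a_fuel / (Sigma_a_fuel + Sigma_a_mod + Sigma_a_other)
f = 0.972 / (0.972 + 0.0185 + 0.0072)
f = 0.97424

0.97424


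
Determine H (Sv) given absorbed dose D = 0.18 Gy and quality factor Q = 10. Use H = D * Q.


H = D * Q
H = 0.18 * 10
H = 1.8000 Sv

1.8000


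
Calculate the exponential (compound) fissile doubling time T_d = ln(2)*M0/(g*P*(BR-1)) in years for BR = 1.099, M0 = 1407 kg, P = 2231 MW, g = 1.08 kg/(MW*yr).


Breeding gain G = BR - 1 = 1.099 - 1 = 0.099
Fissile production rate = g * P * G = 1.08 * 2231 * 0.099 = 238.53852 kg/yr
T_d = ln(2) * M0 / (g * P * G)
T_d = ln(2) * 1407 / 238.53852 = 4.0885 yr

4.0885


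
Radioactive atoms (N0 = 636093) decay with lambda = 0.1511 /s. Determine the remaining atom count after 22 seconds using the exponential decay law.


N = N0 * exp(-lambda * t)
N = 636093 * exp(-0.1511 * 22)
N = 22900

22900


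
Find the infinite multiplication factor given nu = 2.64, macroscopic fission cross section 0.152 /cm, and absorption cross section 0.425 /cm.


k_inf = nu * Sigma_f / Sigma_a
k_inf = 2.64 * 0.152 / 0.425
k_inf = 0.94419

0.94419


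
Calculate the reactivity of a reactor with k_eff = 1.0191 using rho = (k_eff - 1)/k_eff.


rho = (k_eff - 1) / k_eff
rho = (1.0191 - 1) / 1.0191
rho = 0.018742

0.018742


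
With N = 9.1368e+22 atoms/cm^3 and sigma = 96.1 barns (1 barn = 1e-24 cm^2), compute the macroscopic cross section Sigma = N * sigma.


Sigma = N * sigma_barns * 1e-24
Sigma = 9.1368e+22 * 96.1 * 1e-24
Sigma = 8.7805 /cm

8.7805


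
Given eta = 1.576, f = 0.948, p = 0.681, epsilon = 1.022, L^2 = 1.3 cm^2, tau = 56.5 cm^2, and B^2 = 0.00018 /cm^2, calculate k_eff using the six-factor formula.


k_inf = eta*f*p*eps = 1.576*0.948*0.681*1.022 = 1.039831
P_TNL = 1/(1 + L^2*B^2) = 1/(1 + 1.3*0.00018) = 0.9997661
P_FNL = exp(-B^2*tau) = exp(-0.00018*56.5) = 0.9898815
k_eff = k_inf * P_TNL * P_FNL = 1.039831 * 0.9997661 * 0.9898815
k_eff = 1.0291

1.0291


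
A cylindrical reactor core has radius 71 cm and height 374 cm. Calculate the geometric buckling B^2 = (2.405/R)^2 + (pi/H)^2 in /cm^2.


B^2 = (2.405/R)^2 + (pi/H)^2
B^2 = (2.405/71)^2 + (pi/374)^2
B^2 = 0.0012180 /cm^2

0.0012180


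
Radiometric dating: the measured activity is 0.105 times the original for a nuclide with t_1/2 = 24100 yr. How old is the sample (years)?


lambda = ln(2) / t_half = ln(2) / 24100 = 2.876129e-05 /yr
t = -ln(A/A0) / lambda
t = -ln(0.105) / 2.876129e-05
t = 78362 yr

78362


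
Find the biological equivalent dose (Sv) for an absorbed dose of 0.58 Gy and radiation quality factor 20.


H = D * Q
H = 0.58 * 20
H = 11.600 Sv

11.600


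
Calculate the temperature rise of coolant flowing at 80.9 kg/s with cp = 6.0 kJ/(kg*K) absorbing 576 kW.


dT = Q / (m_dot * cp)
dT = 576 / (80.9 * 6.0)
dT = 1.1867 C

1.1867


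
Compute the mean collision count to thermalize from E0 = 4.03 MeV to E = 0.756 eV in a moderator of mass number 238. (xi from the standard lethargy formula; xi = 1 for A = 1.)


xi = 1 + (A-1)^2/(2A)*ln((A-1)/(A+1)) = 0.008379872 (for A = 238)
n = ln(E0/E) / xi
n = ln(4.03e6 / 0.756) / 0.008379872
n = ln(5.330688e+06) / 0.008379872 = 1848.4

1848.4


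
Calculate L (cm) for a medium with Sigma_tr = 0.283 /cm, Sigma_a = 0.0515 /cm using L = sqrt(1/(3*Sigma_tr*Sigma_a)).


D = 1 / (3 * Sigma_tr) = 1 / (3 * 0.283) = 1.177856 cm
L = sqrt(D / Sigma_a)
L = sqrt(1.177856 / 0.0515)
L = 4.7824 cm

4.7824


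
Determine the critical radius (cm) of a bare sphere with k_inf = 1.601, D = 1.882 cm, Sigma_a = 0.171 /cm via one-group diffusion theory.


L^2 = D / Sigma_a = 1.882 / 0.171 = 11.00585 cm^2
B_m^2 = (k_inf - 1) / L^2 = (1.601 - 1) / 11.00585 = 0.05460732 /cm^2
For a bare sphere: B_g = pi/R, so R_c = pi / sqrt(B_m^2)
R_c = pi / sqrt(0.05460732) = 13.444 cm

13.444


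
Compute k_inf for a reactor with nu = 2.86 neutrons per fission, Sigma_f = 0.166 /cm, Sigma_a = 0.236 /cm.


k_inf = nu * Sigma_f / Sigma_a
k_inf = 2.86 * 0.166 / 0.236
k_inf = 2.0117

2.0117


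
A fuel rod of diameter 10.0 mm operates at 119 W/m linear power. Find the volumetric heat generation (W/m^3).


r = D / 2 / 1000 = 10.0 / 2 / 1000 = 0.005 m
q''' = q' / (pi * r^2)
q''' = 119 / (pi * 0.005^2)
q''' = 1.5152e+06 W/m^3

1.5152e+06


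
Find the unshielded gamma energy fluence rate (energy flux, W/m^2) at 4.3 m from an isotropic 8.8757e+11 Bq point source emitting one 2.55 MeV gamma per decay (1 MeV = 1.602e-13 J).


psi = A * E * 1.602e-13 / (4*pi*r^2)
psi = 8.8757e+11 * 2.55 * 1.602e-13 / (4*pi*4.3^2)
psi = 0.0015605 W/m^2

0.0015605


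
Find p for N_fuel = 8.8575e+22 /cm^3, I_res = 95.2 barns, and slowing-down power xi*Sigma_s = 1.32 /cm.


p = exp(-N * I * 1e-24 / (xi*Sigma_s))
p = exp(-8.8575e+22 * 95.2 * 1e-24 / 1.32)
p = 0.0016814

0.0016814


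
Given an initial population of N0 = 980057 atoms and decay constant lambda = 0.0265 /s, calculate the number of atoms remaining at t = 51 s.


N = N0 * exp(-lambda * t)
N = 980057 * exp(-0.0265 * 51)
N = 253689

253689


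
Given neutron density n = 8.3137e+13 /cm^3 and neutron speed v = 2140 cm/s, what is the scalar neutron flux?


phi = n * v
phi = 8.3137e+13 * 2140
phi = 1.7791e+17 /cm^2/s

1.7791e+17


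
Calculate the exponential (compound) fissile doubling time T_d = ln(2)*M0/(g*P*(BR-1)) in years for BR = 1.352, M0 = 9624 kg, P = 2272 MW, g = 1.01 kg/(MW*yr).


Breeding gain G = BR - 1 = 1.352 - 1 = 0.352
Fissile production rate = g * P * G = 1.01 * 2272 * 0.352 = 807.74144 kg/yr
T_d = ln(2) * M0 / (g * P * G)
T_d = ln(2) * 9624 / 807.74144 = 8.2586 yr

8.2586


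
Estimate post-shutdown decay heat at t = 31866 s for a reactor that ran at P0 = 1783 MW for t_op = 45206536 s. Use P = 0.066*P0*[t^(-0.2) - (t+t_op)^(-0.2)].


P/P0 = 0.066 * [t^(-0.2) - (t + t_op)^(-0.2)]
P/P0 = 0.066 * [31866^(-0.2) - (31866 + 45206536)^(-0.2)]
P/P0 = 0.066 * [0.1256998 - 0.02943734] = 0.006353322
P = 1783 * 0.006353322 = 11.328 MW

11.328


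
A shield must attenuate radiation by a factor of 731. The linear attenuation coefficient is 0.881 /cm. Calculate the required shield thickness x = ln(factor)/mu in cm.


x = ln(factor) / mu
x = ln(731) / 0.881
x = 7.4851 cm

7.4851


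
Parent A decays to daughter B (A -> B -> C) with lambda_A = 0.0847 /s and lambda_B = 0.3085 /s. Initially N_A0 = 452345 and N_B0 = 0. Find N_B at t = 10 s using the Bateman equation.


N_B(t) = lambda_A * N_A0 / (lambda_B - lambda_A) * [exp(-lambda_A*t) - exp(-lambda_B*t)]
exp(-0.0847*10) = 0.4286991; exp(-0.3085*10) = 0.04573003
N_B = 0.0847 * 452345 / (0.3085 - 0.0847) * (0.4286991 - 0.04573003)
N_B = 65563

65563


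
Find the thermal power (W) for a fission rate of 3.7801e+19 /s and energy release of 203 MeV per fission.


P = fission_rate * E_MeV * 1.602e-13
P = 3.7801e+19 * 203 * 1.602e-13
P = 1.2293e+09 W

1.2293e+09


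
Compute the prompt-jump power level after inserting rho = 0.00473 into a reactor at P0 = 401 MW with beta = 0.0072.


P1/P0 = beta / (beta - rho)
P1/P0 = 0.0072 / (0.0072 - 0.00473) = 2.914980
P1 = 401 * 2.914980 = 1168.9 MW

1168.9


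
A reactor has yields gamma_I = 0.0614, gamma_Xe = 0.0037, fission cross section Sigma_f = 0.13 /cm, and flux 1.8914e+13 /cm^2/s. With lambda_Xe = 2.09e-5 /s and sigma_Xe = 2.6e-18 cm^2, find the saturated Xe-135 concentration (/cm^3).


Xe_eq = (gamma_I + gamma_Xe) * Sigma_f * phi / (lambda_Xe + sigma_Xe * phi)
Numerator = (0.0614 + 0.0037) * 0.13 * 1.8914e+13 = 1.600692e+11
Denominator = 2.09e-5 + 2.6e-18 * 1.8914e+13 = 7.007640e-05
Xe_eq = 1.600692e+11 / 7.007640e-05 = 2.2842e+15 /cm^3

2.2842e+15


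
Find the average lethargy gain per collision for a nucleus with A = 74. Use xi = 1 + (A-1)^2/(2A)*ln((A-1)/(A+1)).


xi = 1 + (A-1)^2/(2A) * ln((A-1)/(A+1))
xi = 1 + (74-1)^2/(2*74) * ln((74-1)/(74 +1))
xi = 0.026785

0.026785


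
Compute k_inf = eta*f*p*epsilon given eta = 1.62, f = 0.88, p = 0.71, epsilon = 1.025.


k_inf = eta * f * p * epsilon
k_inf = 1.62 * 0.88 * 0.71 * 1.025
k_inf = 1.0375

1.0375


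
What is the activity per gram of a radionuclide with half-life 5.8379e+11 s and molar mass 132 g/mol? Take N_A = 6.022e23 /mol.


lambda = ln(2) / t_half = ln(2) / 5.8379e+11 = 1.187323e-12 /s
SA = lambda * N_A / M
SA = 1.187323e-12 * 6.022e23 / 132
SA = 5.4167e+09 Bq/g

5.4167e+09


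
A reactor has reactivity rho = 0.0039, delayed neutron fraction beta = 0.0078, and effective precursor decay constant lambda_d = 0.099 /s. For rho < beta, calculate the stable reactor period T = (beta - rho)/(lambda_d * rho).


T = (beta - rho) / (lambda_d * rho)
T = (0.0078 - 0.0039) / (0.099 * 0.0039)
T = 10.101 s

10.101


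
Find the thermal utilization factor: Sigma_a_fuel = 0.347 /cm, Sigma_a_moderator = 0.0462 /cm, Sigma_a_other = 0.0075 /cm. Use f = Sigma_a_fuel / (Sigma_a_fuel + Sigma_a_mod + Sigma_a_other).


f = Sigma_a_fuel / (Sigma_a_fuel + Sigma_a_mod + Sigma_a_other)
f = 0.347 / (0.347 + 0.0462 + 0.0075)
f = 0.86598

0.86598


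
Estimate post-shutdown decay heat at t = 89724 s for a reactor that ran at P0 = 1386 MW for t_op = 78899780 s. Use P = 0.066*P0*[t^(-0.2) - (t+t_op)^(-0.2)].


P/P0 = 0.066 * [t^(-0.2) - (t + t_op)^(-0.2)]
P/P0 = 0.066 * [89724^(-0.2) - (89724 + 78899780)^(-0.2)]
P/P0 = 0.066 * [0.1021923 - 0.02633214] = 0.005006771
P = 1386 * 0.005006771 = 6.9394 MW

6.9394


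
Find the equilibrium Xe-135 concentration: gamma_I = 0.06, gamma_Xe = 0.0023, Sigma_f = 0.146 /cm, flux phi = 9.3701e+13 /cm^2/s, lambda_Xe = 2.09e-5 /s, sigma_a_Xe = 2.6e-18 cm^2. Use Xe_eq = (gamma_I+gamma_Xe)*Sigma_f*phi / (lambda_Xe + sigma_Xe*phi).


Xe_eq = (gamma_I + gamma_Xe) * Sigma_f * phi / (lambda_Xe + sigma_Xe * phi)
Numerator = (0.06 + 0.0023) * 0.146 * 9.3701e+13 = 8.522856e+11
Denominator = 2.09e-5 + 2.6e-18 * 9.3701e+13 = 2.645226e-04
Xe_eq = 8.522856e+11 / 2.645226e-04 = 3.2220e+15 /cm^3

3.2220e+15


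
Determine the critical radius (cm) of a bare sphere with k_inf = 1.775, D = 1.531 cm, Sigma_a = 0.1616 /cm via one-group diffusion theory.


L^2 = D / Sigma_a = 1.531 / 0.1616 = 9.474010 cm^2
B_m^2 = (k_inf - 1) / L^2 = (1.775 - 1) / 9.474010 = 0.08180274 /cm^2
For a bare sphere: B_g = pi/R, so R_c = pi / sqrt(B_m^2)
R_c = pi / sqrt(0.08180274) = 10.984 cm

10.984


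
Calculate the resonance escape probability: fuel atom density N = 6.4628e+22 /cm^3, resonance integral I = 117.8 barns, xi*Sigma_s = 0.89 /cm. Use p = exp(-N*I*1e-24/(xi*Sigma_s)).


p = exp(-N * I * 1e-24 / (xi*Sigma_s))
p = exp(-6.4628e+22 * 117.8 * 1e-24 / 0.89)
p = 1.9275e-04

1.9275e-04


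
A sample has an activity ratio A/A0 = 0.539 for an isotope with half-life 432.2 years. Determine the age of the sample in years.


lambda = ln(2) / t_half = ln(2) / 432.2 = 0.001603765 /yr
t = -ln(A/A0) / lambda
t = -ln(0.539) / 0.001603765
t = 385.37 yr

385.37


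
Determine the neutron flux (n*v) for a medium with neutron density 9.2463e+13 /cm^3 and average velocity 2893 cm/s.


phi = n * v
phi = 9.2463e+13 * 2893
phi = 2.6750e+17 /cm^2/s

2.6750e+17


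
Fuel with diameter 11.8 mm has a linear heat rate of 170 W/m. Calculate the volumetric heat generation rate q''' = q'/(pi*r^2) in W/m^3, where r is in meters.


r = D / 2 / 1000 = 11.8 / 2 / 1000 = 0.0059 m
q''' = q' / (pi * r^2)
q''' = 170 / (pi * 0.0059^2)
q''' = 1.5545e+06 W/m^3

1.5545e+06


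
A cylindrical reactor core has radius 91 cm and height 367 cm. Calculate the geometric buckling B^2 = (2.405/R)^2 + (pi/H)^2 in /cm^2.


B^2 = (2.405/R)^2 + (pi/H)^2
B^2 = (2.405/91)^2 + (pi/367)^2
B^2 = 7.7175e-04 /cm^2

7.7175e-04


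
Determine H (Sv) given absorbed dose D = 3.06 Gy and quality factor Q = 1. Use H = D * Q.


H = D * Q
H = 3.06 * 1
H = 3.0600 Sv

3.0600


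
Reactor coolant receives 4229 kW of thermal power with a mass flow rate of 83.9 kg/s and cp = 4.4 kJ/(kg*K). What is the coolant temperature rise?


dT = Q / (m_dot * cp)
dT = 4229 / (83.9 * 4.4)
dT = 11.456 C

11.456


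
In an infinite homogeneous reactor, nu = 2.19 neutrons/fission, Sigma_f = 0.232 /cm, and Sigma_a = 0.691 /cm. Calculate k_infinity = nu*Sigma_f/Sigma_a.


k_inf = nu * Sigma_f / Sigma_a
k_inf = 2.19 * 0.232 / 0.691
k_inf = 0.73528

0.73528


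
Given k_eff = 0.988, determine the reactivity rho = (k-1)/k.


rho = (k_eff - 1) / k_eff
rho = (0.988 - 1) / 0.988
rho = -0.012146

-0.012146


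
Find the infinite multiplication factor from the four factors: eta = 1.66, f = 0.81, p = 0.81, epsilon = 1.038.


k_inf = eta * f * p * epsilon
k_inf = 1.66 * 0.81 * 0.81 * 1.038
k_inf = 1.1305

1.1305


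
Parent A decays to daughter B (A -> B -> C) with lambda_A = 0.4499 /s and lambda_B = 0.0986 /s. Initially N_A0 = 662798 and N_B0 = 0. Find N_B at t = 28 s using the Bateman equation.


N_B(t) = lambda_A * N_A0 / (lambda_B - lambda_A) * [exp(-lambda_A*t) - exp(-lambda_B*t)]
exp(-0.4499*28) = 3.381470e-06; exp(-0.0986*28) = 0.06324116
N_B = 0.4499 * 662798 / (0.0986 - 0.4499) * (3.381470e-06 - 0.06324116)
N_B = 53678

53678


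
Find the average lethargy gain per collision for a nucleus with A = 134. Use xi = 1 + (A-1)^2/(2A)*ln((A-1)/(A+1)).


xi = 1 + (A-1)^2/(2A) * ln((A-1)/(A+1))
xi = 1 + (134-1)^2/(2*134) * ln((134-1)/(134 +1))
xi = 0.014851

0.014851


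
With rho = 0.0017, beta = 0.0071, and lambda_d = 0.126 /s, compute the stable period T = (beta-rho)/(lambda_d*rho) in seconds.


T = (beta - rho) / (lambda_d * rho)
T = (0.0071 - 0.0017) / (0.126 * 0.0017)
T = 25.210 s

25.210


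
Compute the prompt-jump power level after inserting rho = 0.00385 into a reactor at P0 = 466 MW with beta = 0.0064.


P1/P0 = beta / (beta - rho)
P1/P0 = 0.0064 / (0.0064 - 0.00385) = 2.509804
P1 = 466 * 2.509804 = 1169.6 MW

1169.6


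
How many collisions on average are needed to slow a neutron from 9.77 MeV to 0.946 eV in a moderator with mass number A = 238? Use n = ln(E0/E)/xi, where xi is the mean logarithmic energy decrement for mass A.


xi = 1 + (A-1)^2/(2A)*ln((A-1)/(A+1)) = 0.008379872 (for A = 238)
n = ln(E0/E) / xi
n = ln(9.77e6 / 0.946) / 0.008379872
n = ln(1.032770e+07) / 0.008379872 = 1927.3

1927.3


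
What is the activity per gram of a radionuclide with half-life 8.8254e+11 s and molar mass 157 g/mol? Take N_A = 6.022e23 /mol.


lambda = ln(2) / t_half = ln(2) / 8.8254e+11 = 7.854003e-13 /s
SA = lambda * N_A / M
SA = 7.854003e-13 * 6.022e23 / 157
SA = 3.0125e+09 Bq/g

3.0125e+09


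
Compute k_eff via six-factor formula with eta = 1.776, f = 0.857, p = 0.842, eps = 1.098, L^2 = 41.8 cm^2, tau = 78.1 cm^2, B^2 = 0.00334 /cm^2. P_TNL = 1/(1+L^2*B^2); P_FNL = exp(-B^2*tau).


k_inf = eta*f*p*eps = 1.776*0.857*0.842*1.098 = 1.407143
P_TNL = 1/(1 + L^2*B^2) = 1/(1 + 41.8*0.00334) = 0.8774916
P_FNL = exp(-B^2*tau) = exp(-0.00334*78.1) = 0.7703934
k_eff = k_inf * P_TNL * P_FNL = 1.407143 * 0.8774916 * 0.7703934
k_eff = 0.95125

0.95125


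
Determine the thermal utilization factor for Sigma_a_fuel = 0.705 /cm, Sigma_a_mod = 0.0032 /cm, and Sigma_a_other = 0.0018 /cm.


f = Sigma_a_fuel / (Sigma_a_fuel + Sigma_a_mod + Sigma_a_other)
f = 0.705 / (0.705 + 0.0032 + 0.0018)
f = 0.99296

0.99296


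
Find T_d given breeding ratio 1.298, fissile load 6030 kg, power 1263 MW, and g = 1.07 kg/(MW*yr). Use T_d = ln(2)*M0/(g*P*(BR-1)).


Breeding gain G = BR - 1 = 1.298 - 1 = 0.298
Fissile production rate = g * P * G = 1.07 * 1263 * 0.298 = 402.72018 kg/yr
T_d = ln(2) * M0 / (g * P * G)
T_d = ln(2) * 6030 / 402.72018 = 10.379 yr

10.379


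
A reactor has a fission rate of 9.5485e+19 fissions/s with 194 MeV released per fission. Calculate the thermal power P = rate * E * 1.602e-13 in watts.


P = fission_rate * E_MeV * 1.602e-13
P = 9.5485e+19 * 194 * 1.602e-13
P = 2.9676e+09 W

2.9676e+09


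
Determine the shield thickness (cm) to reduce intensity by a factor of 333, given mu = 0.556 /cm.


x = ln(factor) / mu
x = ln(333) / 0.556
x = 10.446 cm

10.446


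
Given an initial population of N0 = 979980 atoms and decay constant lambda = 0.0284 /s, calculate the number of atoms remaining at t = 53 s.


N = N0 * exp(-lambda * t)
N = 979980 * exp(-0.0284 * 53)
N = 217529

217529


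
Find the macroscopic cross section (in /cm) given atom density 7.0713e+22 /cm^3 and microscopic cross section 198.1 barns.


Sigma = N * sigma_barns * 1e-24
Sigma = 7.0713e+22 * 198.1 * 1e-24
Sigma = 14.008 /cm

14.008


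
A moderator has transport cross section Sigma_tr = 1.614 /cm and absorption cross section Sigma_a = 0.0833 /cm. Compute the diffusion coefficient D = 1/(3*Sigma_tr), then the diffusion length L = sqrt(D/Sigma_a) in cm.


D = 1 / (3 * Sigma_tr) = 1 / (3 * 1.614) = 0.2065262 cm
L = sqrt(D / Sigma_a)
L = sqrt(0.2065262 / 0.0833)
L = 1.5746 cm

1.5746


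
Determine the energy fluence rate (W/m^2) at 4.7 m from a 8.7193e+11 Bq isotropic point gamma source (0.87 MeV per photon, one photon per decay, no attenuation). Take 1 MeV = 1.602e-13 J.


psi = A * E * 1.602e-13 / (4*pi*r^2)
psi = 8.7193e+11 * 0.87 * 1.602e-13 / (4*pi*4.7^2)
psi = 4.3778e-04 W/m^2

4.3778e-04


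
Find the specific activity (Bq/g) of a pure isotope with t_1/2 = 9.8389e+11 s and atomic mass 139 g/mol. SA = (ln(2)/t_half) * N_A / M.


lambda = ln(2) / t_half = ln(2) / 9.8389e+11 = 7.044966e-13 /s
SA = lambda * N_A / M
SA = 7.044966e-13 * 6.022e23 / 139
SA = 3.0521e+09 Bq/g

3.0521e+09


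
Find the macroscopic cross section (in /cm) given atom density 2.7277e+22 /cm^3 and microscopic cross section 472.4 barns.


Sigma = N * sigma_barns * 1e-24
Sigma = 2.7277e+22 * 472.4 * 1e-24
Sigma = 12.886 /cm

12.886


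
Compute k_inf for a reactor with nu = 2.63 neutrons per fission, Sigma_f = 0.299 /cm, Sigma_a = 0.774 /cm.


k_inf = nu * Sigma_f / Sigma_a
k_inf = 2.63 * 0.299 / 0.774
k_inf = 1.0160

1.0160


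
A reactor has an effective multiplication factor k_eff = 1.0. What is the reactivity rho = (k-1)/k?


rho = (k_eff - 1) / k_eff
rho = (1.0 - 1) / 1.0
rho = 0

0


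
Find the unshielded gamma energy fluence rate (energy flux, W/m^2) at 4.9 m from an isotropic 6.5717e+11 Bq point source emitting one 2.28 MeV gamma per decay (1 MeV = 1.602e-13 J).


psi = A * E * 1.602e-13 / (4*pi*r^2)
psi = 6.5717e+11 * 2.28 * 1.602e-13 / (4*pi*4.9^2)
psi = 7.9556e-04 W/m^2

7.9556e-04


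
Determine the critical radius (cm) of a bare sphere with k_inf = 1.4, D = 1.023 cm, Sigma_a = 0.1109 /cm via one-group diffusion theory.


L^2 = D / Sigma_a = 1.023 / 0.1109 = 9.224527 cm^2
B_m^2 = (k_inf - 1) / L^2 = (1.4 - 1) / 9.224527 = 0.04336266 /cm^2
For a bare sphere: B_g = pi/R, so R_c = pi / sqrt(B_m^2)
R_c = pi / sqrt(0.04336266) = 15.087 cm

15.087


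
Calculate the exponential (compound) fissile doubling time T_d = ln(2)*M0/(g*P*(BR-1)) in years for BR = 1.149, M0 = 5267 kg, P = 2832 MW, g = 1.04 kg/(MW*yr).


Breeding gain G = BR - 1 = 1.149 - 1 = 0.149
Fissile production rate = g * P * G = 1.04 * 2832 * 0.149 = 438.84672 kg/yr
T_d = ln(2) * M0 / (g * P * G)
T_d = ln(2) * 5267 / 438.84672 = 8.3191 yr

8.3191


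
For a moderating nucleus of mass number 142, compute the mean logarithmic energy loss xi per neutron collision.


xi = 1 + (A-1)^2/(2A) * ln((A-1)/(A+1))
xi = 1 + (142-1)^2/(2*142) * ln((142-1)/(142 +1))
xi = 0.014019

0.014019


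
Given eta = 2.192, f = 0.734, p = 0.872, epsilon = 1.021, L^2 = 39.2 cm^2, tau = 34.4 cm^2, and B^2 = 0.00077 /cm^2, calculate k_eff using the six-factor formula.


k_inf = eta*f*p*eps = 2.192*0.734*0.872*1.021 = 1.432448
P_TNL = 1/(1 + L^2*B^2) = 1/(1 + 39.2*0.00077) = 0.9707004
P_FNL = exp(-B^2*tau) = exp(-0.00077*34.4) = 0.9738597
k_eff = k_inf * P_TNL * P_FNL = 1.432448 * 0.9707004 * 0.9738597
k_eff = 1.3541

1.3541


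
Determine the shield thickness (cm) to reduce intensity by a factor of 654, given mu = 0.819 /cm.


x = ln(factor) / mu
x = ln(654) / 0.819
x = 7.9159 cm

7.9159


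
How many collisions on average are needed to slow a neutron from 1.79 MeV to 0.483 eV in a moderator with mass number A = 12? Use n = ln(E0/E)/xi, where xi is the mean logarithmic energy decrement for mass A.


xi = 1 + (A-1)^2/(2A)*ln((A-1)/(A+1)) = 0.1577690 (for A = 12)
n = ln(E0/E) / xi
n = ln(1.79e6 / 0.483) / 0.1577690
n = ln(3.706004e+06) / 0.1577690 = 95.871

95.871


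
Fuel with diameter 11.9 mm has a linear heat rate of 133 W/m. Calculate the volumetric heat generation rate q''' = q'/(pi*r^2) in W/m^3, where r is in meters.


r = D / 2 / 1000 = 11.9 / 2 / 1000 = 0.00595 m
q''' = q' / (pi * r^2)
q''' = 133 / (pi * 0.00595^2)
q''' = 1.1958e+06 W/m^3

1.1958e+06


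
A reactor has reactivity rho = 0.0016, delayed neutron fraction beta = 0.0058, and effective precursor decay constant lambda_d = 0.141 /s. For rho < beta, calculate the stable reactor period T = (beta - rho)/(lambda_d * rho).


T = (beta - rho) / (lambda_d * rho)
T = (0.0058 - 0.0016) / (0.141 * 0.0016)
T = 18.617 s

18.617


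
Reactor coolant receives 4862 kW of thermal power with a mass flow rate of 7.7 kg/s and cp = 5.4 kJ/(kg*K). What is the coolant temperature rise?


dT = Q / (m_dot * cp)
dT = 4862 / (7.7 * 5.4)
dT = 116.93 C

116.93


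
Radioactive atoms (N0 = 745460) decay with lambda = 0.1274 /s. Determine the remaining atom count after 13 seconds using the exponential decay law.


N = N0 * exp(-lambda * t)
N = 745460 * exp(-0.1274 * 13)
N = 142281

142281


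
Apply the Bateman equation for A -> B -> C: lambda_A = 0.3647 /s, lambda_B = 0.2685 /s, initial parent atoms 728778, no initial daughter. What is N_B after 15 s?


N_B(t) = lambda_A * N_A0 / (lambda_B - lambda_A) * [exp(-lambda_A*t) - exp(-lambda_B*t)]
exp(-0.3647*15) = 0.004209127; exp(-0.2685*15) = 0.01781882
N_B = 0.3647 * 728778 / (0.2685 - 0.3647) * (0.004209127 - 0.01781882)
N_B = 37601

37601


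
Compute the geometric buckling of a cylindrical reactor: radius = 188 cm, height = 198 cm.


B^2 = (2.405/R)^2 + (pi/H)^2
B^2 = (2.405/188)^2 + (pi/198)^2
B^2 = 4.1540e-04 /cm^2

4.1540e-04


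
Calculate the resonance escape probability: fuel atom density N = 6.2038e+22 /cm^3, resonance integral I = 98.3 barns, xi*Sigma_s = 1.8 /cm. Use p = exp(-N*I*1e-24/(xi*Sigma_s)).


p = exp(-N * I * 1e-24 / (xi*Sigma_s))
p = exp(-6.2038e+22 * 98.3 * 1e-24 / 1.8)
p = 0.033777

0.033777


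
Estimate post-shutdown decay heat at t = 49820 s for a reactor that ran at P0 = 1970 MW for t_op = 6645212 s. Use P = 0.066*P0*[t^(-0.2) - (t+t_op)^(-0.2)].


P/P0 = 0.066 * [t^(-0.2) - (t + t_op)^(-0.2)]
P/P0 = 0.066 * [49820^(-0.2) - (49820 + 6645212)^(-0.2)]
P/P0 = 0.066 * [0.1149527 - 0.04313695] = 0.004739840
P = 1970 * 0.004739840 = 9.3375 MW

9.3375


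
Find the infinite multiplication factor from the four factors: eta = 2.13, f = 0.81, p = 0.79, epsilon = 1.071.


k_inf = eta * f * p * epsilon
k_inf = 2.13 * 0.81 * 0.79 * 1.071
k_inf = 1.4598

1.4598


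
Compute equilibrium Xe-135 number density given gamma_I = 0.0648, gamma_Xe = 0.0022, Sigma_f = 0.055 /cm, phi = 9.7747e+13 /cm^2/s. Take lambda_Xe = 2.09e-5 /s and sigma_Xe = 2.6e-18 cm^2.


Xe_eq = (gamma_I + gamma_Xe) * Sigma_f * phi / (lambda_Xe + sigma_Xe * phi)
Numerator = (0.0648 + 0.0022) * 0.055 * 9.7747e+13 = 3.601977e+11
Denominator = 2.09e-5 + 2.6e-18 * 9.7747e+13 = 2.750422e-04
Xe_eq = 3.601977e+11 / 2.750422e-04 = 1.3096e+15 /cm^3

1.3096e+15


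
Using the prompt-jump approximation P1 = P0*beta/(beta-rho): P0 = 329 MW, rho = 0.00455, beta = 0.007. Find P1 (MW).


P1/P0 = beta / (beta - rho)
P1/P0 = 0.007 / (0.007 - 0.00455) = 2.857143
P1 = 329 * 2.857143 = 940.00 MW

940.00


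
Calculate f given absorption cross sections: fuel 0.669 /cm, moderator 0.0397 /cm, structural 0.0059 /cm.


f = Sigma_a_fuel / (Sigma_a_fuel + Sigma_a_mod + Sigma_a_other)
f = 0.669 / (0.669 + 0.0397 + 0.0059)
f = 0.93619

0.93619


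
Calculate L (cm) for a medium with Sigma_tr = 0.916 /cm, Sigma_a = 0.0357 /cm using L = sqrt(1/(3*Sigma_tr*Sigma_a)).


D = 1 / (3 * Sigma_tr) = 1 / (3 * 0.916) = 0.3639010 cm
L = sqrt(D / Sigma_a)
L = sqrt(0.3639010 / 0.0357)
L = 3.1927 cm

3.1927


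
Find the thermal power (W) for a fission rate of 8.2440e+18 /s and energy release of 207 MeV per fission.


P = fission_rate * E_MeV * 1.602e-13
P = 8.2440e+18 * 207 * 1.602e-13
P = 2.7338e+08 W

2.7338e+08


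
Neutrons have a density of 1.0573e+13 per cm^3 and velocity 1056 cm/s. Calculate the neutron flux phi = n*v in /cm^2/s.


phi = n * v
phi = 1.0573e+13 * 1056
phi = 1.1165e+16 /cm^2/s

1.1165e+16


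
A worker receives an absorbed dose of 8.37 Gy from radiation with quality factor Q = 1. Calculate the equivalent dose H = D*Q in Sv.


H = D * Q
H = 8.37 * 1
H = 8.3700 Sv

8.3700


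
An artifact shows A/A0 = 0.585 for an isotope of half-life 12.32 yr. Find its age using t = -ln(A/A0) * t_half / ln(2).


lambda = ln(2) / t_half = ln(2) / 12.32 = 0.05626195 /yr
t = -ln(A/A0) / lambda
t = -ln(0.585) / 0.05626195
t = 9.5294 yr

9.5294


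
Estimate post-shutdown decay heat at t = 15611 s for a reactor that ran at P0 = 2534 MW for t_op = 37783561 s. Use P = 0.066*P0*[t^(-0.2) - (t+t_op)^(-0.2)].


P/P0 = 0.066 * [t^(-0.2) - (t + t_op)^(-0.2)]
P/P0 = 0.066 * [15611^(-0.2) - (15611 + 37783561)^(-0.2)]
P/P0 = 0.066 * [0.1449819 - 0.03051431] = 0.007554861
P = 2534 * 0.007554861 = 19.144 MW

19.144


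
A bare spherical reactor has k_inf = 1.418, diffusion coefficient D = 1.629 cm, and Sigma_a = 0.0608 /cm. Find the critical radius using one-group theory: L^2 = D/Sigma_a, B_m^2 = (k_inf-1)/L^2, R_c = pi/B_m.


L^2 = D / Sigma_a = 1.629 / 0.0608 = 26.79276 cm^2
B_m^2 = (k_inf - 1) / L^2 = (1.418 - 1) / 26.79276 = 0.01560123 /cm^2
For a bare sphere: B_g = pi/R, so R_c = pi / sqrt(B_m^2)
R_c = pi / sqrt(0.01560123) = 25.152 cm

25.152


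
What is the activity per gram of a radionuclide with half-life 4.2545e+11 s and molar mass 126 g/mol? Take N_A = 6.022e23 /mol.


lambda = ln(2) / t_half = ln(2) / 4.2545e+11 = 1.629209e-12 /s
SA = lambda * N_A / M
SA = 1.629209e-12 * 6.022e23 / 126
SA = 7.7866e+09 Bq/g

7.7866e+09


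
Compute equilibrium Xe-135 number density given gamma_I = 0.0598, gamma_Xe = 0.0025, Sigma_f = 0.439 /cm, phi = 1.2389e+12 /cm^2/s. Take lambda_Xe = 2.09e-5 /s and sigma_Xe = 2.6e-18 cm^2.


Xe_eq = (gamma_I + gamma_Xe) * Sigma_f * phi / (lambda_Xe + sigma_Xe * phi)
Numerator = (0.0598 + 0.0025) * 0.439 * 1.2389e+12 = 3.388354e+10
Denominator = 2.09e-5 + 2.6e-18 * 1.2389e+12 = 2.412114e-05
Xe_eq = 3.388354e+10 / 2.412114e-05 = 1.4047e+15 /cm^3

1.4047e+15


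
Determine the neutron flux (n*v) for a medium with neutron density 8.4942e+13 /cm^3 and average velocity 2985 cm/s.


phi = n * v
phi = 8.4942e+13 * 2985
phi = 2.5355e+17 /cm^2/s

2.5355e+17


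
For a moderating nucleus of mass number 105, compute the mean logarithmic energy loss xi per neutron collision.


xi = 1 + (A-1)^2/(2A) * ln((A-1)/(A+1))
xi = 1 + (105-1)^2/(2*105) * ln((105-1)/(105 +1))
xi = 0.018927

0.018927


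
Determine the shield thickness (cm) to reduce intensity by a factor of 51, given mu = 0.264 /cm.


x = ln(factor) / mu
x = ln(51) / 0.264
x = 14.893 cm

14.893


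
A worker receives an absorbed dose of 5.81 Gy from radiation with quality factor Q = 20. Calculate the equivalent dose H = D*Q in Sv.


H = D * Q
H = 5.81 * 20
H = 116.20 Sv

116.20


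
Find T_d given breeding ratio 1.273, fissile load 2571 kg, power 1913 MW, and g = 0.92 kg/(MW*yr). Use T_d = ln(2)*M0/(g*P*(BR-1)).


Breeding gain G = BR - 1 = 1.273 - 1 = 0.273
Fissile production rate = g * P * G = 0.92 * 1913 * 0.273 = 480.46908 kg/yr
T_d = ln(2) * M0 / (g * P * G)
T_d = ln(2) * 2571 / 480.46908 = 3.7090 yr

3.7090


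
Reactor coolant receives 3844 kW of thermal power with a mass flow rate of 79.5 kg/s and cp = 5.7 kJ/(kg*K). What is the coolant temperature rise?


dT = Q / (m_dot * cp)
dT = 3844 / (79.5 * 5.7)
dT = 8.4828 C

8.4828


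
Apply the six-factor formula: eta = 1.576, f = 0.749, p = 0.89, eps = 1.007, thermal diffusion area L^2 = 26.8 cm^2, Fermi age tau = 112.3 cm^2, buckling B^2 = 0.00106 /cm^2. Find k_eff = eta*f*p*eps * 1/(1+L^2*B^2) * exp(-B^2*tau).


k_inf = eta*f*p*eps = 1.576*0.749*0.89*1.007 = 1.057931
P_TNL = 1/(1 + L^2*B^2) = 1/(1 + 26.8*0.00106) = 0.9723767
P_FNL = exp(-B^2*tau) = exp(-0.00106*112.3) = 0.8877741
k_eff = k_inf * P_TNL * P_FNL = 1.057931 * 0.9723767 * 0.8877741
k_eff = 0.91326

0.91326


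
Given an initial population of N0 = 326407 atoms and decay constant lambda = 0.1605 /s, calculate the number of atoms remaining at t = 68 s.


N = N0 * exp(-lambda * t)
N = 326407 * exp(-0.1605 * 68)
N = 5.9411

5.9411


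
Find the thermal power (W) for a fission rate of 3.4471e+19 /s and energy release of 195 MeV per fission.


P = fission_rate * E_MeV * 1.602e-13
P = 3.4471e+19 * 195 * 1.602e-13
P = 1.0768e+09 W

1.0768e+09


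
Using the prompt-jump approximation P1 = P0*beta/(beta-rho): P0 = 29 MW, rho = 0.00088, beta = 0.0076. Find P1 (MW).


P1/P0 = beta / (beta - rho)
P1/P0 = 0.0076 / (0.0076 - 0.00088) = 1.130952
P1 = 29 * 1.130952 = 32.798 MW

32.798


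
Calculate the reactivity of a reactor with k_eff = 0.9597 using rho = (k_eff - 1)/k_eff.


rho = (k_eff - 1) / k_eff
rho = (0.9597 - 1) / 0.9597
rho = -0.041992

-0.041992


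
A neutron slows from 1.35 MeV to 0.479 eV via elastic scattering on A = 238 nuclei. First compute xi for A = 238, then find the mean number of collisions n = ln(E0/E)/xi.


xi = 1 + (A-1)^2/(2A)*ln((A-1)/(A+1)) = 0.008379872 (for A = 238)
n = ln(E0/E) / xi
n = ln(1.35e6 / 0.479) / 0.008379872
n = ln(2.818372e+06) / 0.008379872 = 1772.3

1772.3


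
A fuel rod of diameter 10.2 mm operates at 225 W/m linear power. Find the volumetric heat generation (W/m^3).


r = D / 2 / 1000 = 10.2 / 2 / 1000 = 0.0051 m
q''' = q' / (pi * r^2)
q''' = 225 / (pi * 0.0051^2)
q''' = 2.7535e+06 W/m^3

2.7535e+06


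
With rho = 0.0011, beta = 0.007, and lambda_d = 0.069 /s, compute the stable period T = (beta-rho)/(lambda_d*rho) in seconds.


T = (beta - rho) / (lambda_d * rho)
T = (0.007 - 0.0011) / (0.069 * 0.0011)
T = 77.734 s

77.734


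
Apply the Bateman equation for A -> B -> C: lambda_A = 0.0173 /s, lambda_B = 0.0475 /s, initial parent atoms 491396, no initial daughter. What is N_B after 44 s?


N_B(t) = lambda_A * N_A0 / (lambda_B - lambda_A) * [exp(-lambda_A*t) - exp(-lambda_B*t)]
exp(-0.0173*44) = 0.4671056; exp(-0.0475*44) = 0.1236871
N_B = 0.0173 * 491396 / (0.0475 - 0.0173) * (0.4671056 - 0.1236871)
N_B = 96671

96671


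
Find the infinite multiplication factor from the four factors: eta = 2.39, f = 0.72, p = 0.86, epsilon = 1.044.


k_inf = eta * f * p * epsilon
k_inf = 2.39 * 0.72 * 0.86 * 1.044
k_inf = 1.5450

1.5450


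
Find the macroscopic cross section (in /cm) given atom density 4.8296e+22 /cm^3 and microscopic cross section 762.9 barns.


Sigma = N * sigma_barns * 1e-24
Sigma = 4.8296e+22 * 762.9 * 1e-24
Sigma = 36.845 /cm

36.845


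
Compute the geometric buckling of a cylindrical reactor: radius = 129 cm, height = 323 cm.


B^2 = (2.405/R)^2 + (pi/H)^2
B^2 = (2.405/129)^2 + (pi/323)^2
B^2 = 4.4218e-04 /cm^2

4.4218e-04


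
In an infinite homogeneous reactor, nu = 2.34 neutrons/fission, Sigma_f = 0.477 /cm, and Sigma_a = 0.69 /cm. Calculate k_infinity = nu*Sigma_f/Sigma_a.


k_inf = nu * Sigma_f / Sigma_a
k_inf = 2.34 * 0.477 / 0.69
k_inf = 1.6177

1.6177


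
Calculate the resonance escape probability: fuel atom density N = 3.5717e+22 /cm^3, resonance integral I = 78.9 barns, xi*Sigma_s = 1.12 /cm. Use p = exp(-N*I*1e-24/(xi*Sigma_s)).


p = exp(-N * I * 1e-24 / (xi*Sigma_s))
p = exp(-3.5717e+22 * 78.9 * 1e-24 / 1.12)
p = 0.080771

0.080771
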